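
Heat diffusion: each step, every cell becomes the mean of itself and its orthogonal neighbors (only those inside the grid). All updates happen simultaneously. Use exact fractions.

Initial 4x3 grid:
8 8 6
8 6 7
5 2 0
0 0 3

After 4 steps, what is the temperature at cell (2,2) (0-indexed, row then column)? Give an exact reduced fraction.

Step 1: cell (2,2) = 3
Step 2: cell (2,2) = 227/80
Step 3: cell (2,2) = 2637/800
Step 4: cell (2,2) = 246787/72000
Full grid after step 4:
  11383/1800 149779/24000 42307/7200
  196091/36000 311341/60000 119269/24000
  416243/108000 1314071/360000 246787/72000
  372251/129600 2208079/864000 109567/43200

Answer: 246787/72000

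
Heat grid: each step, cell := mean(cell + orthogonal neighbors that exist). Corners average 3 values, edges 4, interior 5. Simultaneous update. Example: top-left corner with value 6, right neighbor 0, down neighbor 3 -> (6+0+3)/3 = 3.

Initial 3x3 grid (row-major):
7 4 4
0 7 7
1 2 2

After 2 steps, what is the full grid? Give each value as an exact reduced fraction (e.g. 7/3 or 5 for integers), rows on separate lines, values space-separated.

After step 1:
  11/3 11/2 5
  15/4 4 5
  1 3 11/3
After step 2:
  155/36 109/24 31/6
  149/48 17/4 53/12
  31/12 35/12 35/9

Answer: 155/36 109/24 31/6
149/48 17/4 53/12
31/12 35/12 35/9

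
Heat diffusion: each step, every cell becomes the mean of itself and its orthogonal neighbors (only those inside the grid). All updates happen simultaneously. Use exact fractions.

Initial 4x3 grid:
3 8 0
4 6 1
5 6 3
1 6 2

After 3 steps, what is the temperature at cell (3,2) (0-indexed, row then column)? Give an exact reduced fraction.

Step 1: cell (3,2) = 11/3
Step 2: cell (3,2) = 125/36
Step 3: cell (3,2) = 8077/2160
Full grid after step 3:
  649/144 19723/4800 175/48
  5377/1200 8317/2000 272/75
  5147/1200 24781/6000 6583/1800
  2999/720 56639/14400 8077/2160

Answer: 8077/2160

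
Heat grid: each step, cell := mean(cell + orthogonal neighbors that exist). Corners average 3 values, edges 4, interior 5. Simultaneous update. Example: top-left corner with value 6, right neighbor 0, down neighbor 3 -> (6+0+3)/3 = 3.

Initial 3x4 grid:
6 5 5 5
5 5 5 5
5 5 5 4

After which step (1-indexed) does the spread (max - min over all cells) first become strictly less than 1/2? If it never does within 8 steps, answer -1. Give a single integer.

Step 1: max=16/3, min=14/3, spread=2/3
Step 2: max=95/18, min=85/18, spread=5/9
Step 3: max=1121/216, min=1039/216, spread=41/108
  -> spread < 1/2 first at step 3
Step 4: max=133817/25920, min=125383/25920, spread=4217/12960
Step 5: max=1593617/311040, min=1516783/311040, spread=38417/155520
Step 6: max=95215471/18662400, min=91408529/18662400, spread=1903471/9331200
Step 7: max=1137782617/223948800, min=1101705383/223948800, spread=18038617/111974400
Step 8: max=68068618523/13436928000, min=66300661477/13436928000, spread=883978523/6718464000

Answer: 3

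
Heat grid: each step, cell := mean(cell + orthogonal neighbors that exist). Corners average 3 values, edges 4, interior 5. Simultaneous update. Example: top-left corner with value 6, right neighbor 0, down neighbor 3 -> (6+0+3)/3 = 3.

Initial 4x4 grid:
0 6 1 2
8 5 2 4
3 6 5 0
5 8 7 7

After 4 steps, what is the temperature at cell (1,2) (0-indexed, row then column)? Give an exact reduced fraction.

Step 1: cell (1,2) = 17/5
Step 2: cell (1,2) = 351/100
Step 3: cell (1,2) = 21917/6000
Step 4: cell (1,2) = 135943/36000
Full grid after step 4:
  270067/64800 839623/216000 717503/216000 194693/64800
  497549/108000 769501/180000 135943/36000 91831/27000
  552829/108000 179527/36000 163541/36000 111623/27000
  357173/64800 1170053/216000 1095709/216000 306823/64800

Answer: 135943/36000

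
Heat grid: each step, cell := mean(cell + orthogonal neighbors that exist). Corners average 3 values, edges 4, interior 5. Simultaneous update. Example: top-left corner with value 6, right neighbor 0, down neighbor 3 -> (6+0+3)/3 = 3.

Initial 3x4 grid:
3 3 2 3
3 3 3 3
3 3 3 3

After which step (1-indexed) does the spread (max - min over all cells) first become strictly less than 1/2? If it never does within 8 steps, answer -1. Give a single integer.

Step 1: max=3, min=8/3, spread=1/3
  -> spread < 1/2 first at step 1
Step 2: max=3, min=329/120, spread=31/120
Step 3: max=3, min=3029/1080, spread=211/1080
Step 4: max=5353/1800, min=307103/108000, spread=14077/108000
Step 5: max=320317/108000, min=2775593/972000, spread=5363/48600
Step 6: max=177131/60000, min=83739191/29160000, spread=93859/1166400
Step 7: max=286263533/97200000, min=5038525519/1749600000, spread=4568723/69984000
Step 8: max=8566381111/2916000000, min=303147564371/104976000000, spread=8387449/167961600

Answer: 1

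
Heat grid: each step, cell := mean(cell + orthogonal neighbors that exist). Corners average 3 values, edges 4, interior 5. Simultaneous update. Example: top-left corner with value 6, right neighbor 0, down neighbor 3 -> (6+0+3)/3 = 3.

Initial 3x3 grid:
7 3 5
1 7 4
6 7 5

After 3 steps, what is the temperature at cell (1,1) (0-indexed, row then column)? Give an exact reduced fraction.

Step 1: cell (1,1) = 22/5
Step 2: cell (1,1) = 533/100
Step 3: cell (1,1) = 28951/6000
Full grid after step 3:
  9859/2160 34999/7200 3373/720
  72073/14400 28951/6000 74173/14400
  5417/1080 8597/1600 5587/1080

Answer: 28951/6000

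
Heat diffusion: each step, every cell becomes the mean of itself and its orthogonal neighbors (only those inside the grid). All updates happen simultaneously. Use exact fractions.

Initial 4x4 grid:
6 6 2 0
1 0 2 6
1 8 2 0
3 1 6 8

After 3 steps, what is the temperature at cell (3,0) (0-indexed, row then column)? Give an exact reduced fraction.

Answer: 1561/540

Derivation:
Step 1: cell (3,0) = 5/3
Step 2: cell (3,0) = 113/36
Step 3: cell (3,0) = 1561/540
Full grid after step 3:
  7169/2160 2749/900 1279/450 713/270
  20867/7200 3751/1200 863/300 647/225
  21859/7200 451/150 20833/6000 3143/900
  1561/540 25249/7200 27169/7200 8731/2160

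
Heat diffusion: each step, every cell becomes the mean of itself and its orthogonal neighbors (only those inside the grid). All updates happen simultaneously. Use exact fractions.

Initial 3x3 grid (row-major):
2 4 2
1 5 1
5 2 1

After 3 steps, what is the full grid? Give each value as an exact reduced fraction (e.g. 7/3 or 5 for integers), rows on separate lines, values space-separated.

Answer: 2983/1080 39977/14400 2653/1080
4653/1600 964/375 35777/14400
2963/1080 12859/4800 2473/1080

Derivation:
After step 1:
  7/3 13/4 7/3
  13/4 13/5 9/4
  8/3 13/4 4/3
After step 2:
  53/18 631/240 47/18
  217/80 73/25 511/240
  55/18 197/80 41/18
After step 3:
  2983/1080 39977/14400 2653/1080
  4653/1600 964/375 35777/14400
  2963/1080 12859/4800 2473/1080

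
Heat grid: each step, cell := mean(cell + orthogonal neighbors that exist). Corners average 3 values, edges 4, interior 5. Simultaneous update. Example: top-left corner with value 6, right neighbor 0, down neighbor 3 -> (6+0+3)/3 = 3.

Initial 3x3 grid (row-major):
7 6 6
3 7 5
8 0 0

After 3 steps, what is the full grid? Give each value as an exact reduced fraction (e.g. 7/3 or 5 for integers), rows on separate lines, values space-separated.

After step 1:
  16/3 13/2 17/3
  25/4 21/5 9/2
  11/3 15/4 5/3
After step 2:
  217/36 217/40 50/9
  389/80 126/25 481/120
  41/9 797/240 119/36
After step 3:
  11747/2160 13229/2400 1349/270
  24583/4800 6797/1500 32237/7200
  2293/540 58399/14400 7657/2160

Answer: 11747/2160 13229/2400 1349/270
24583/4800 6797/1500 32237/7200
2293/540 58399/14400 7657/2160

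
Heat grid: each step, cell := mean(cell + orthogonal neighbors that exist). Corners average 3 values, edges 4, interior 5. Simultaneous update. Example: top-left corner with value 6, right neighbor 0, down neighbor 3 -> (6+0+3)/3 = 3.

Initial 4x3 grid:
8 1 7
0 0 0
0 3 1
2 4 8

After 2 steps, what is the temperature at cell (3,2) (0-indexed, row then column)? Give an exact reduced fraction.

Step 1: cell (3,2) = 13/3
Step 2: cell (3,2) = 139/36
Full grid after step 2:
  3 157/60 26/9
  141/80 52/25 127/60
  137/80 109/50 41/15
  5/2 731/240 139/36

Answer: 139/36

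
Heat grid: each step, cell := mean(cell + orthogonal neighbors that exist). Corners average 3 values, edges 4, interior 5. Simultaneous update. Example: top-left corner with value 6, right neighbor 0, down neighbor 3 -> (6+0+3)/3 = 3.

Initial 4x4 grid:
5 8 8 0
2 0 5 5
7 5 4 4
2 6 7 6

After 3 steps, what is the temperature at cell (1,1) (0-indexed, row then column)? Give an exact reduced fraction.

Step 1: cell (1,1) = 4
Step 2: cell (1,1) = 431/100
Step 3: cell (1,1) = 1111/250
Full grid after step 3:
  163/36 5573/1200 16627/3600 9659/2160
  5173/1200 1111/250 5437/1200 31979/7200
  5249/1200 1833/400 1789/375 34603/7200
  3343/720 11723/2400 37153/7200 557/108

Answer: 1111/250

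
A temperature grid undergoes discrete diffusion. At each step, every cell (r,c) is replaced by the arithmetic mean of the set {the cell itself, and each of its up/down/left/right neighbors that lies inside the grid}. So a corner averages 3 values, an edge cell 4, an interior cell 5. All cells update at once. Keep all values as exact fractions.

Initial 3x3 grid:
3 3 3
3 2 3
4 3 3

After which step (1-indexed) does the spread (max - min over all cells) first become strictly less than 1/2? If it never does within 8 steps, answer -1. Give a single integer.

Answer: 2

Derivation:
Step 1: max=10/3, min=11/4, spread=7/12
Step 2: max=28/9, min=17/6, spread=5/18
  -> spread < 1/2 first at step 2
Step 3: max=413/135, min=1033/360, spread=41/216
Step 4: max=48707/16200, min=62051/21600, spread=347/2592
Step 5: max=363263/121500, min=3753097/1296000, spread=2921/31104
Step 6: max=173318213/58320000, min=225963659/77760000, spread=24611/373248
Step 7: max=5184280643/1749600000, min=13608780673/4665600000, spread=207329/4478976
Step 8: max=620508643367/209952000000, min=818247800531/279936000000, spread=1746635/53747712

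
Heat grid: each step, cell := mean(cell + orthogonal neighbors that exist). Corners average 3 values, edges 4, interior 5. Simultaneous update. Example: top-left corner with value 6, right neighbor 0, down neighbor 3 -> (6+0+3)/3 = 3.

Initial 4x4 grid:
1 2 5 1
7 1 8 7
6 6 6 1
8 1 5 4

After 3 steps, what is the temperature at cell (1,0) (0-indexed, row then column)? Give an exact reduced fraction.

Answer: 1877/450

Derivation:
Step 1: cell (1,0) = 15/4
Step 2: cell (1,0) = 559/120
Step 3: cell (1,0) = 1877/450
Full grid after step 3:
  8183/2160 26537/7200 29729/7200 1153/270
  1877/450 26609/6000 3301/750 32159/7200
  76/15 4637/1000 5569/1200 31511/7200
  359/72 1177/240 15703/3600 9107/2160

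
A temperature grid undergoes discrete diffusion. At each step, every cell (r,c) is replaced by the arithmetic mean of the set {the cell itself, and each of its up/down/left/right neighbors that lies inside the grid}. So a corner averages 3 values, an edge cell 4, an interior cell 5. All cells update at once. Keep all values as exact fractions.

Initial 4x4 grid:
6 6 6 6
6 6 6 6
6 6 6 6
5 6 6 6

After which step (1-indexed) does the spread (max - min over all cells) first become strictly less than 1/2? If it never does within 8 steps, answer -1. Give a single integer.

Answer: 1

Derivation:
Step 1: max=6, min=17/3, spread=1/3
  -> spread < 1/2 first at step 1
Step 2: max=6, min=103/18, spread=5/18
Step 3: max=6, min=1255/216, spread=41/216
Step 4: max=6, min=37837/6480, spread=1043/6480
Step 5: max=6, min=1140847/194400, spread=25553/194400
Step 6: max=107921/18000, min=34320541/5832000, spread=645863/5832000
Step 7: max=719029/120000, min=1032118309/174960000, spread=16225973/174960000
Step 8: max=323299/54000, min=31015322017/5248800000, spread=409340783/5248800000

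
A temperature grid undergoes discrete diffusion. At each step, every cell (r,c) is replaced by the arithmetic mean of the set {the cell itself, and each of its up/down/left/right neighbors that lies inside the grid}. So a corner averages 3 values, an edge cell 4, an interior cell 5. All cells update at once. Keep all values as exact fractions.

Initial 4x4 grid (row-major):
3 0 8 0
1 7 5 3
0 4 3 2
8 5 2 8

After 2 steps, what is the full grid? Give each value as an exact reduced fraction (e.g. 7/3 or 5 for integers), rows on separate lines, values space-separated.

Answer: 103/36 749/240 997/240 113/36
161/60 393/100 351/100 461/120
53/15 92/25 207/50 137/40
37/9 1043/240 329/80 25/6

Derivation:
After step 1:
  4/3 9/2 13/4 11/3
  11/4 17/5 26/5 5/2
  13/4 19/5 16/5 4
  13/3 19/4 9/2 4
After step 2:
  103/36 749/240 997/240 113/36
  161/60 393/100 351/100 461/120
  53/15 92/25 207/50 137/40
  37/9 1043/240 329/80 25/6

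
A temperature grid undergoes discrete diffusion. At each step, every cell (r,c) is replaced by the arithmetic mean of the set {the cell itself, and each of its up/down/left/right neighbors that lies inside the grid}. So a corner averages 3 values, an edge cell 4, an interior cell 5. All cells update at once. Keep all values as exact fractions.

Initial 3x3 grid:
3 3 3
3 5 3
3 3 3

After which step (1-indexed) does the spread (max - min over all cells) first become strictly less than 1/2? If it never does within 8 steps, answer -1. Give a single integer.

Answer: 2

Derivation:
Step 1: max=7/2, min=3, spread=1/2
Step 2: max=87/25, min=129/40, spread=51/200
  -> spread < 1/2 first at step 2
Step 3: max=8023/2400, min=587/180, spread=589/7200
Step 4: max=49943/15000, min=473081/144000, spread=31859/720000
Step 5: max=28611607/8640000, min=2964721/900000, spread=751427/43200000
Step 6: max=178634687/54000000, min=1710263129/518400000, spread=23149331/2592000000
Step 7: max=102794654263/31104000000, min=10694931889/3240000000, spread=616540643/155520000000
Step 8: max=642312453983/194400000000, min=6162652008761/1866240000000, spread=17737747379/9331200000000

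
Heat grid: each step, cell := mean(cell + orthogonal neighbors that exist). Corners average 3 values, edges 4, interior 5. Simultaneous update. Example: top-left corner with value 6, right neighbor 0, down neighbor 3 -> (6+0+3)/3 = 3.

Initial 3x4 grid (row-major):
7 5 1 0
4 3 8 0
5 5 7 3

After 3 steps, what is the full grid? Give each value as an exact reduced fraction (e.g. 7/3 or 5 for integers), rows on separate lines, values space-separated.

Answer: 2029/432 7457/1800 12349/3600 5513/2160
7579/1600 2317/500 5581/1500 46271/14400
1069/216 34003/7200 31823/7200 3949/1080

Derivation:
After step 1:
  16/3 4 7/2 1/3
  19/4 5 19/5 11/4
  14/3 5 23/4 10/3
After step 2:
  169/36 107/24 349/120 79/36
  79/16 451/100 104/25 613/240
  173/36 245/48 1073/240 71/18
After step 3:
  2029/432 7457/1800 12349/3600 5513/2160
  7579/1600 2317/500 5581/1500 46271/14400
  1069/216 34003/7200 31823/7200 3949/1080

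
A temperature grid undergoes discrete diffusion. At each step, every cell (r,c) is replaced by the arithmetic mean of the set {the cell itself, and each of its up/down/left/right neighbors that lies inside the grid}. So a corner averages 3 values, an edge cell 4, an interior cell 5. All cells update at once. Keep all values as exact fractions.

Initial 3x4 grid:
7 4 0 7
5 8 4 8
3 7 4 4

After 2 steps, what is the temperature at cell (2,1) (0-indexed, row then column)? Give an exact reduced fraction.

Answer: 417/80

Derivation:
Step 1: cell (2,1) = 11/2
Step 2: cell (2,1) = 417/80
Full grid after step 2:
  95/18 583/120 183/40 29/6
  1301/240 132/25 493/100 1253/240
  65/12 417/80 1223/240 95/18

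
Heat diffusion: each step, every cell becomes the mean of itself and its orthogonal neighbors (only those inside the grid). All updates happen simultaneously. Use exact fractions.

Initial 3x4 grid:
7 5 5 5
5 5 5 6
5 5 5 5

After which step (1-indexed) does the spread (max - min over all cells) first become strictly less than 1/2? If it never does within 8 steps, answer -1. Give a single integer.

Step 1: max=17/3, min=5, spread=2/3
Step 2: max=50/9, min=5, spread=5/9
Step 3: max=581/108, min=2297/450, spread=743/2700
  -> spread < 1/2 first at step 3
Step 4: max=346237/64800, min=92587/18000, spread=64619/324000
Step 5: max=20576753/3888000, min=8361917/1620000, spread=2540761/19440000
Step 6: max=1230640807/233280000, min=2415437239/466560000, spread=73351/746496
Step 7: max=73581868613/13996800000, min=145186645301/27993600000, spread=79083677/1119744000
Step 8: max=4407525478567/839808000000, min=8718564793759/1679616000000, spread=771889307/13436928000

Answer: 3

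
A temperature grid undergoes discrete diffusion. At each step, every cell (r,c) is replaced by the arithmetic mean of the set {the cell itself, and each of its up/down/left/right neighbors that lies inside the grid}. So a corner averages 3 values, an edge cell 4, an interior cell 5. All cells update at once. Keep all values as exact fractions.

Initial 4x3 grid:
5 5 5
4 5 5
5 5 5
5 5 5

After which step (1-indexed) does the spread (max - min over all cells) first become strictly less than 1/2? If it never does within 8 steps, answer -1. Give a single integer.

Answer: 1

Derivation:
Step 1: max=5, min=14/3, spread=1/3
  -> spread < 1/2 first at step 1
Step 2: max=5, min=569/120, spread=31/120
Step 3: max=5, min=5189/1080, spread=211/1080
Step 4: max=8953/1800, min=523103/108000, spread=14077/108000
Step 5: max=536317/108000, min=4719593/972000, spread=5363/48600
Step 6: max=297131/60000, min=142059191/29160000, spread=93859/1166400
Step 7: max=480663533/97200000, min=8537725519/1749600000, spread=4568723/69984000
Step 8: max=14398381111/2916000000, min=513099564371/104976000000, spread=8387449/167961600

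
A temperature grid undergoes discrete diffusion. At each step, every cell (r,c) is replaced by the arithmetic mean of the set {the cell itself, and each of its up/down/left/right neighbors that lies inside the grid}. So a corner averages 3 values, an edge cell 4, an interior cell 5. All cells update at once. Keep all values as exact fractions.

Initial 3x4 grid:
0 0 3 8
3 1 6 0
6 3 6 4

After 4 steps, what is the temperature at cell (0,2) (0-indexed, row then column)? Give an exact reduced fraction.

Answer: 684931/216000

Derivation:
Step 1: cell (0,2) = 17/4
Step 2: cell (0,2) = 727/240
Step 3: cell (0,2) = 23833/7200
Step 4: cell (0,2) = 684931/216000
Full grid after step 4:
  8371/3600 193657/72000 684931/216000 117629/32400
  131183/48000 59117/20000 211601/60000 535939/144000
  5573/1800 246407/72000 793181/216000 63677/16200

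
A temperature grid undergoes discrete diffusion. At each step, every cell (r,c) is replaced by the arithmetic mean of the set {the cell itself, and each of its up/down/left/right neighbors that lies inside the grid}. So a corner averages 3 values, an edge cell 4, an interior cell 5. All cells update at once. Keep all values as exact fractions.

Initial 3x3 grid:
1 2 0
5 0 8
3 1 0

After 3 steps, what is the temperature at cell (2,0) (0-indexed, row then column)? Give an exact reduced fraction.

Step 1: cell (2,0) = 3
Step 2: cell (2,0) = 25/12
Step 3: cell (2,0) = 593/240
Full grid after step 3:
  322/135 9893/4800 5327/2160
  30929/14400 627/250 1969/900
  593/240 1271/600 223/90

Answer: 593/240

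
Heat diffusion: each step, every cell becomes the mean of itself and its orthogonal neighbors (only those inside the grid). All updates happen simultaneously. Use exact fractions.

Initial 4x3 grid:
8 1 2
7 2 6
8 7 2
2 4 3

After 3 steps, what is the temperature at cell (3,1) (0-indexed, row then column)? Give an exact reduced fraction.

Answer: 986/225

Derivation:
Step 1: cell (3,1) = 4
Step 2: cell (3,1) = 61/15
Step 3: cell (3,1) = 986/225
Full grid after step 3:
  5233/1080 59089/14400 2617/720
  36377/7200 3367/750 1123/300
  36997/7200 26761/6000 4837/1200
  10321/2160 986/225 467/120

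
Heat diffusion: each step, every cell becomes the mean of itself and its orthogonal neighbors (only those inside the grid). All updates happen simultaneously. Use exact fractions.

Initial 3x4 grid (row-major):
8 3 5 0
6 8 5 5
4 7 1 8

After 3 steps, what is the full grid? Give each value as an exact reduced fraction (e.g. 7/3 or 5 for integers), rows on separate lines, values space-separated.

After step 1:
  17/3 6 13/4 10/3
  13/2 29/5 24/5 9/2
  17/3 5 21/4 14/3
After step 2:
  109/18 1243/240 1043/240 133/36
  709/120 281/50 118/25 173/40
  103/18 1303/240 1183/240 173/36
After step 3:
  12343/2160 38161/7200 32291/7200 8903/2160
  41951/7200 8057/1500 1197/250 3509/800
  12283/2160 39061/7200 35791/7200 10123/2160

Answer: 12343/2160 38161/7200 32291/7200 8903/2160
41951/7200 8057/1500 1197/250 3509/800
12283/2160 39061/7200 35791/7200 10123/2160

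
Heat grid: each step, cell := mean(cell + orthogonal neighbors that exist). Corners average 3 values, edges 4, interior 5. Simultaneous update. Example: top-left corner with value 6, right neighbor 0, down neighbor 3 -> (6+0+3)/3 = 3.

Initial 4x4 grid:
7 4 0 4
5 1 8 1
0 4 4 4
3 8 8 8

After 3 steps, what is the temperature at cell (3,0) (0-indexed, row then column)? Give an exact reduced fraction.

Answer: 559/135

Derivation:
Step 1: cell (3,0) = 11/3
Step 2: cell (3,0) = 149/36
Step 3: cell (3,0) = 559/135
Full grid after step 3:
  8669/2160 12853/3600 13109/3600 3389/1080
  26201/7200 24227/6000 10979/3000 7177/1800
  28609/7200 1552/375 5927/1200 8557/1800
  559/135 35599/7200 39223/7200 12541/2160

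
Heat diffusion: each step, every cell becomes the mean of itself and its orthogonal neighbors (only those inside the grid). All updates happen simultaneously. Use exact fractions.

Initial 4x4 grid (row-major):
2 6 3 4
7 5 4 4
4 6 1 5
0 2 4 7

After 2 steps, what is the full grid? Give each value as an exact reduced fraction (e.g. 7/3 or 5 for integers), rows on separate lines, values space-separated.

Answer: 9/2 377/80 919/240 73/18
387/80 211/50 43/10 467/120
287/80 409/100 15/4 107/24
37/12 121/40 95/24 157/36

Derivation:
After step 1:
  5 4 17/4 11/3
  9/2 28/5 17/5 17/4
  17/4 18/5 4 17/4
  2 3 7/2 16/3
After step 2:
  9/2 377/80 919/240 73/18
  387/80 211/50 43/10 467/120
  287/80 409/100 15/4 107/24
  37/12 121/40 95/24 157/36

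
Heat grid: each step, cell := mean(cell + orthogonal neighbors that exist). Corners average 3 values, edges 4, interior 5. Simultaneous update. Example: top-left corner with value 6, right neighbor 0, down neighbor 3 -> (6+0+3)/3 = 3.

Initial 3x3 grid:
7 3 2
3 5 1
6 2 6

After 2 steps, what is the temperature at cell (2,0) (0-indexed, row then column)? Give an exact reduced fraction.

Answer: 41/9

Derivation:
Step 1: cell (2,0) = 11/3
Step 2: cell (2,0) = 41/9
Full grid after step 2:
  83/18 803/240 13/4
  321/80 411/100 113/40
  41/9 853/240 15/4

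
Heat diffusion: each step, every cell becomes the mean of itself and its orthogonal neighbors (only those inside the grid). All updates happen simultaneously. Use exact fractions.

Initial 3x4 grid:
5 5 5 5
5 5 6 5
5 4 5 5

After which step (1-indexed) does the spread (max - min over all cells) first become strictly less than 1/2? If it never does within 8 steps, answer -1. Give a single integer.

Answer: 2

Derivation:
Step 1: max=21/4, min=14/3, spread=7/12
Step 2: max=31/6, min=173/36, spread=13/36
  -> spread < 1/2 first at step 2
Step 3: max=1847/360, min=2099/432, spread=587/2160
Step 4: max=221423/43200, min=317437/64800, spread=5879/25920
Step 5: max=13229707/2592000, min=2395351/486000, spread=272701/1555200
Step 6: max=791697893/155520000, min=577142651/116640000, spread=2660923/18662400
Step 7: max=47375078287/9331200000, min=34739875009/6998400000, spread=126629393/1119744000
Step 8: max=2836865249933/559872000000, min=2089156787231/419904000000, spread=1231748807/13436928000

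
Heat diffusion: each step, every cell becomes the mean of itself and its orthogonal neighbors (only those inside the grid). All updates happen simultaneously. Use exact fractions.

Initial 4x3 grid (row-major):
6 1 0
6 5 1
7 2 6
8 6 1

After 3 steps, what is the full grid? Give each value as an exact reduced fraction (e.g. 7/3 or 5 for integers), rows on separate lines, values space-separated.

After step 1:
  13/3 3 2/3
  6 3 3
  23/4 26/5 5/2
  7 17/4 13/3
After step 2:
  40/9 11/4 20/9
  229/48 101/25 55/24
  479/80 207/50 451/120
  17/3 1247/240 133/36
After step 3:
  1723/432 4037/1200 523/216
  34637/7200 7197/2000 11081/3600
  4113/800 13873/3000 781/225
  337/60 67309/14400 9107/2160

Answer: 1723/432 4037/1200 523/216
34637/7200 7197/2000 11081/3600
4113/800 13873/3000 781/225
337/60 67309/14400 9107/2160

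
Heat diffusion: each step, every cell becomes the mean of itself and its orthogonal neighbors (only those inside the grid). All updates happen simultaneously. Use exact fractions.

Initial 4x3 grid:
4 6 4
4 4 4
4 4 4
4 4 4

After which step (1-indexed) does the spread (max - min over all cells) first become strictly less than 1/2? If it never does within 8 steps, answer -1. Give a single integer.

Step 1: max=14/3, min=4, spread=2/3
Step 2: max=547/120, min=4, spread=67/120
Step 3: max=4757/1080, min=4, spread=437/1080
  -> spread < 1/2 first at step 3
Step 4: max=1885531/432000, min=2009/500, spread=29951/86400
Step 5: max=16767821/3888000, min=13658/3375, spread=206761/777600
Step 6: max=6676995571/1555200000, min=10965671/2700000, spread=14430763/62208000
Step 7: max=398355741689/93312000000, min=881652727/216000000, spread=139854109/746496000
Step 8: max=23817351890251/5598720000000, min=79611228977/19440000000, spread=7114543559/44789760000

Answer: 3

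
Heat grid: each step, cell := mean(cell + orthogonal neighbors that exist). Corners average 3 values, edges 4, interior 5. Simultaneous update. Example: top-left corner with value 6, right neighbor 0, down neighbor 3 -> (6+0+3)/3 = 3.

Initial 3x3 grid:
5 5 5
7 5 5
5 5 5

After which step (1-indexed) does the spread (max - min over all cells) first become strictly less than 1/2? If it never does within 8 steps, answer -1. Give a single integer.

Answer: 3

Derivation:
Step 1: max=17/3, min=5, spread=2/3
Step 2: max=667/120, min=5, spread=67/120
Step 3: max=5837/1080, min=507/100, spread=1807/5400
  -> spread < 1/2 first at step 3
Step 4: max=2317963/432000, min=13861/2700, spread=33401/144000
Step 5: max=20669933/3888000, min=1393391/270000, spread=3025513/19440000
Step 6: max=8240926867/1555200000, min=74755949/14400000, spread=53531/497664
Step 7: max=492592925849/93312000000, min=20231116051/3888000000, spread=450953/5971968
Step 8: max=29502503560603/5598720000000, min=2433808610519/466560000000, spread=3799043/71663616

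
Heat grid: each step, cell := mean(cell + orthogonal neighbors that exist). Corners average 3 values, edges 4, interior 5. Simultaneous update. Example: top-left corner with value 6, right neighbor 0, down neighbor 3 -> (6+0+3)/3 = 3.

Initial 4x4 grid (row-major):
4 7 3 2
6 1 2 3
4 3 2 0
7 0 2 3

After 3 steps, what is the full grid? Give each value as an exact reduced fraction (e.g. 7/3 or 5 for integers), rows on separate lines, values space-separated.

Answer: 1181/270 5291/1440 22423/7200 352/135
5633/1440 5269/1500 3853/1500 16573/7200
27301/7200 8627/3000 6923/3000 2777/1440
727/216 21001/7200 3029/1440 2039/1080

Derivation:
After step 1:
  17/3 15/4 7/2 8/3
  15/4 19/5 11/5 7/4
  5 2 9/5 2
  11/3 3 7/4 5/3
After step 2:
  79/18 1003/240 727/240 95/36
  1093/240 31/10 261/100 517/240
  173/48 78/25 39/20 433/240
  35/9 125/48 493/240 65/36
After step 3:
  1181/270 5291/1440 22423/7200 352/135
  5633/1440 5269/1500 3853/1500 16573/7200
  27301/7200 8627/3000 6923/3000 2777/1440
  727/216 21001/7200 3029/1440 2039/1080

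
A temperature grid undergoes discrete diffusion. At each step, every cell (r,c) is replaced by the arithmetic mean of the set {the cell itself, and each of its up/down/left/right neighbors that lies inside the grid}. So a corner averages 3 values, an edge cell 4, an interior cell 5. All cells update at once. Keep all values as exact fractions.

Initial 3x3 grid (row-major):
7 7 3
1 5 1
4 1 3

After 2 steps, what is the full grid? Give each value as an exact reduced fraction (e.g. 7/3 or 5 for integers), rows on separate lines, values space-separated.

Answer: 59/12 103/24 73/18
57/16 19/5 17/6
19/6 119/48 95/36

Derivation:
After step 1:
  5 11/2 11/3
  17/4 3 3
  2 13/4 5/3
After step 2:
  59/12 103/24 73/18
  57/16 19/5 17/6
  19/6 119/48 95/36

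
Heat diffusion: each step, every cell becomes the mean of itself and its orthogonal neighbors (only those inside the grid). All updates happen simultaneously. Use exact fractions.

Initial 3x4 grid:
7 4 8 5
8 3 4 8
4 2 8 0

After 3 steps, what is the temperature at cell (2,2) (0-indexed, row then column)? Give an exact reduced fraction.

Step 1: cell (2,2) = 7/2
Step 2: cell (2,2) = 1157/240
Step 3: cell (2,2) = 32429/7200
Full grid after step 3:
  11717/2160 39989/7200 12893/2400 1031/180
  12533/2400 1223/250 31577/6000 72853/14400
  10177/2160 34039/7200 32429/7200 1339/270

Answer: 32429/7200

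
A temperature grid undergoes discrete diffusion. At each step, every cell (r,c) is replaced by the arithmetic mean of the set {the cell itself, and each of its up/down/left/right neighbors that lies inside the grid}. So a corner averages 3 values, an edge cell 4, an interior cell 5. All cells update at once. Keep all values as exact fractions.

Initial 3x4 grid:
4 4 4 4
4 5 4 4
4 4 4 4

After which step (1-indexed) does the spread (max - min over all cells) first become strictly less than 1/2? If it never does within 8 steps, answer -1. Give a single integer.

Step 1: max=17/4, min=4, spread=1/4
  -> spread < 1/2 first at step 1
Step 2: max=423/100, min=4, spread=23/100
Step 3: max=20011/4800, min=1613/400, spread=131/960
Step 4: max=179351/43200, min=29191/7200, spread=841/8640
Step 5: max=71662051/17280000, min=5853373/1440000, spread=56863/691200
Step 6: max=643614341/155520000, min=52829543/12960000, spread=386393/6220800
Step 7: max=257225723131/62208000000, min=21156358813/5184000000, spread=26795339/497664000
Step 8: max=15413735714129/3732480000000, min=1271246149667/311040000000, spread=254051069/5971968000

Answer: 1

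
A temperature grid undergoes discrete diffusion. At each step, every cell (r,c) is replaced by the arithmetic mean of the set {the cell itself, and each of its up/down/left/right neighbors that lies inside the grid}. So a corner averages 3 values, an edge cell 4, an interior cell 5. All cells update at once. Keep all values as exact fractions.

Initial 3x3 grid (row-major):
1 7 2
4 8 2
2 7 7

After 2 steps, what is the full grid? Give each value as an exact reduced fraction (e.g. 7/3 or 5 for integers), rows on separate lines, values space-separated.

After step 1:
  4 9/2 11/3
  15/4 28/5 19/4
  13/3 6 16/3
After step 2:
  49/12 533/120 155/36
  1061/240 123/25 387/80
  169/36 319/60 193/36

Answer: 49/12 533/120 155/36
1061/240 123/25 387/80
169/36 319/60 193/36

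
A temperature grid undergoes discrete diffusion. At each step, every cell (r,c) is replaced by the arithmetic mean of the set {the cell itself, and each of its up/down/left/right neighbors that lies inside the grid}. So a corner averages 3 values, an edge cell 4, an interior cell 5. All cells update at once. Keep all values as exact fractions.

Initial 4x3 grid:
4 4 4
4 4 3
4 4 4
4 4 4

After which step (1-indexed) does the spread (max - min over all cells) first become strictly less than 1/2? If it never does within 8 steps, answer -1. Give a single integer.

Step 1: max=4, min=11/3, spread=1/3
  -> spread < 1/2 first at step 1
Step 2: max=4, min=449/120, spread=31/120
Step 3: max=4, min=4109/1080, spread=211/1080
Step 4: max=7153/1800, min=415103/108000, spread=14077/108000
Step 5: max=428317/108000, min=3747593/972000, spread=5363/48600
Step 6: max=237131/60000, min=112899191/29160000, spread=93859/1166400
Step 7: max=383463533/97200000, min=6788125519/1749600000, spread=4568723/69984000
Step 8: max=11482381111/2916000000, min=408123564371/104976000000, spread=8387449/167961600

Answer: 1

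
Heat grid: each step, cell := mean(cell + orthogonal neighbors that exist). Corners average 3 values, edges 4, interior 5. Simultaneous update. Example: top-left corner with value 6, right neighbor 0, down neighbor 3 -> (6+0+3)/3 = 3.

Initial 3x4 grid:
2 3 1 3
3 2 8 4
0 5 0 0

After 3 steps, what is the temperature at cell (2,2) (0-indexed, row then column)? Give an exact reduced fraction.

Step 1: cell (2,2) = 13/4
Step 2: cell (2,2) = 7/3
Step 3: cell (2,2) = 10501/3600
Full grid after step 3:
  2921/1080 19237/7200 23377/7200 643/216
  34399/14400 9043/3000 2801/1000 14933/4800
  5647/2160 4453/1800 10501/3600 1123/432

Answer: 10501/3600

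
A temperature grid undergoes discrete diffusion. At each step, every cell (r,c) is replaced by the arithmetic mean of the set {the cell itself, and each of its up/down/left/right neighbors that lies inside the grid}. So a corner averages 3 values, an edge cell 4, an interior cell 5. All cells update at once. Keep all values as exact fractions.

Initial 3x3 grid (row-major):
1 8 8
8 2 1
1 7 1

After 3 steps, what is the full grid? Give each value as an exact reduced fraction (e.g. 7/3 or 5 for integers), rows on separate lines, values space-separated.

Answer: 10507/2160 64819/14400 10087/2160
1253/300 13289/3000 13811/3600
9047/2160 51919/14400 2689/720

Derivation:
After step 1:
  17/3 19/4 17/3
  3 26/5 3
  16/3 11/4 3
After step 2:
  161/36 1277/240 161/36
  24/5 187/50 253/60
  133/36 977/240 35/12
After step 3:
  10507/2160 64819/14400 10087/2160
  1253/300 13289/3000 13811/3600
  9047/2160 51919/14400 2689/720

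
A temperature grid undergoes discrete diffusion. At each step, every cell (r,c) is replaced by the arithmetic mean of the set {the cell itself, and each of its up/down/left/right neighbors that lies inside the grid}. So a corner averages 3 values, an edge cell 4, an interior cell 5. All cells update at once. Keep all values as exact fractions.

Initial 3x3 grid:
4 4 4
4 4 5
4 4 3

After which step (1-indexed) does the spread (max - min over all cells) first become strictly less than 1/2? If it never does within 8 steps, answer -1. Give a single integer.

Step 1: max=13/3, min=15/4, spread=7/12
Step 2: max=62/15, min=47/12, spread=13/60
  -> spread < 1/2 first at step 2
Step 3: max=557/135, min=18973/4800, spread=7483/43200
Step 4: max=440221/108000, min=171743/43200, spread=21727/216000
Step 5: max=3955711/972000, min=23037319/5760000, spread=10906147/155520000
Step 6: max=472760059/116640000, min=622785287/155520000, spread=36295/746496
Step 7: max=7082915837/1749600000, min=37457037589/9331200000, spread=305773/8957952
Step 8: max=1697224579381/419904000000, min=2249549694383/559872000000, spread=2575951/107495424

Answer: 2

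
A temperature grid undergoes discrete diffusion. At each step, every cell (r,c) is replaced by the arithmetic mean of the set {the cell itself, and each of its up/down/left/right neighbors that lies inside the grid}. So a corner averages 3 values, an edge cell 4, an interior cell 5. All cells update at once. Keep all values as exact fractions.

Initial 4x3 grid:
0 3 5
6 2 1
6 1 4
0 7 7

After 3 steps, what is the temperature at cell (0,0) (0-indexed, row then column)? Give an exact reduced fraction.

Answer: 709/240

Derivation:
Step 1: cell (0,0) = 3
Step 2: cell (0,0) = 3
Step 3: cell (0,0) = 709/240
Full grid after step 3:
  709/240 7037/2400 2057/720
  7787/2400 3063/1000 7787/2400
  25211/7200 22613/6000 8837/2400
  869/216 57607/14400 155/36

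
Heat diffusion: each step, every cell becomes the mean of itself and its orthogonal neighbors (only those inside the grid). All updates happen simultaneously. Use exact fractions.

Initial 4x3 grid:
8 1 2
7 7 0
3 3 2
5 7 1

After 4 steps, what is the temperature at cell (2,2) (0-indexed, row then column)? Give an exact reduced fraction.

Step 1: cell (2,2) = 3/2
Step 2: cell (2,2) = 719/240
Step 3: cell (2,2) = 4231/1440
Step 4: cell (2,2) = 144727/43200
Full grid after step 4:
  14623/3240 328757/86400 7147/2160
  192001/43200 142027/36000 45317/14400
  64859/14400 68441/18000 144727/43200
  18569/4320 170407/43200 43717/12960

Answer: 144727/43200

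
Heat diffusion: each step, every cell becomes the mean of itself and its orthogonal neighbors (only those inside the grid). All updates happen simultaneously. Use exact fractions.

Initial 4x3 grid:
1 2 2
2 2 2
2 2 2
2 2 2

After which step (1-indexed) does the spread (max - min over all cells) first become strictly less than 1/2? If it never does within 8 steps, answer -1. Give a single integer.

Answer: 1

Derivation:
Step 1: max=2, min=5/3, spread=1/3
  -> spread < 1/2 first at step 1
Step 2: max=2, min=31/18, spread=5/18
Step 3: max=2, min=391/216, spread=41/216
Step 4: max=2, min=47623/25920, spread=4217/25920
Step 5: max=14321/7200, min=2901251/1555200, spread=38417/311040
Step 6: max=285403/144000, min=175423789/93312000, spread=1903471/18662400
Step 7: max=8524241/4320000, min=10596450911/5598720000, spread=18038617/223948800
Step 8: max=764673241/388800000, min=638578217149/335923200000, spread=883978523/13436928000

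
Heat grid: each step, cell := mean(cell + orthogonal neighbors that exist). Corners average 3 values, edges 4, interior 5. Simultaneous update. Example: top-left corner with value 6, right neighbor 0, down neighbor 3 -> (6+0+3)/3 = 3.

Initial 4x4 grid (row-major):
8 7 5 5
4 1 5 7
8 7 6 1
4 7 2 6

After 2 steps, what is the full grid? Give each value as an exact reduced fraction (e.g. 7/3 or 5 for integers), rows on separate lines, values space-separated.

Answer: 101/18 1313/240 1273/240 47/9
83/15 259/50 119/25 599/120
347/60 511/100 501/100 167/40
205/36 1343/240 349/80 53/12

Derivation:
After step 1:
  19/3 21/4 11/2 17/3
  21/4 24/5 24/5 9/2
  23/4 29/5 21/5 5
  19/3 5 21/4 3
After step 2:
  101/18 1313/240 1273/240 47/9
  83/15 259/50 119/25 599/120
  347/60 511/100 501/100 167/40
  205/36 1343/240 349/80 53/12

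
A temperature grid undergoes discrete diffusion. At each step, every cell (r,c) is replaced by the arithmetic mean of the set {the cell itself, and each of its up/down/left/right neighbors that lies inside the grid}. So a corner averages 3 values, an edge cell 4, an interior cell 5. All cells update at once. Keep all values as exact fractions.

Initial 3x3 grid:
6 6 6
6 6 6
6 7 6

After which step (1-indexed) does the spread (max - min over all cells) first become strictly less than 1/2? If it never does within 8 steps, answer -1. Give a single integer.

Step 1: max=19/3, min=6, spread=1/3
  -> spread < 1/2 first at step 1
Step 2: max=1507/240, min=6, spread=67/240
Step 3: max=13397/2160, min=1207/200, spread=1807/10800
Step 4: max=5341963/864000, min=32761/5400, spread=33401/288000
Step 5: max=47885933/7776000, min=3283391/540000, spread=3025513/38880000
Step 6: max=19127326867/3110400000, min=175555949/28800000, spread=53531/995328
Step 7: max=1145776925849/186624000000, min=47447116051/7776000000, spread=450953/11943936
Step 8: max=68693543560603/11197440000000, min=5699728610519/933120000000, spread=3799043/143327232

Answer: 1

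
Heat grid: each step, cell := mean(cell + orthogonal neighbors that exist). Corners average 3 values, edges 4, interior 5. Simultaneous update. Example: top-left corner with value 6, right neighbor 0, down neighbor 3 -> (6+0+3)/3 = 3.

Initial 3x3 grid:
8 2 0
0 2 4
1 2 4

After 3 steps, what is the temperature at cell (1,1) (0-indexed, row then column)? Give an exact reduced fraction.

Step 1: cell (1,1) = 2
Step 2: cell (1,1) = 5/2
Step 3: cell (1,1) = 287/120
Full grid after step 3:
  1135/432 191/72 181/72
  1411/576 287/120 731/288
  77/36 1345/576 1051/432

Answer: 287/120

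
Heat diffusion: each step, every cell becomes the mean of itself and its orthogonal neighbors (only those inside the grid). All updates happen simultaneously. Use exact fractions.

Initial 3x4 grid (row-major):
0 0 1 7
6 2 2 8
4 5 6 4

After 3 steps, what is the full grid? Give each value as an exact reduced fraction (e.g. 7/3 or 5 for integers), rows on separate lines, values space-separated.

After step 1:
  2 3/4 5/2 16/3
  3 3 19/5 21/4
  5 17/4 17/4 6
After step 2:
  23/12 33/16 743/240 157/36
  13/4 74/25 94/25 1223/240
  49/12 33/8 183/40 31/6
After step 3:
  347/144 2007/800 23903/7200 4519/1080
  1221/400 6463/2000 2923/750 66181/14400
  275/72 4723/1200 661/150 1187/240

Answer: 347/144 2007/800 23903/7200 4519/1080
1221/400 6463/2000 2923/750 66181/14400
275/72 4723/1200 661/150 1187/240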